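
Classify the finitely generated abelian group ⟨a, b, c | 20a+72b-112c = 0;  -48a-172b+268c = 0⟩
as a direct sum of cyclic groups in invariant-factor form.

rank_ℚ(R)=2; free=3−2=1
SNF(R) diag = [4, 4] → torsion [4, 4]

Answer: M ≅ ℤ^1 ⊕ ℤ/4 ⊕ ℤ/4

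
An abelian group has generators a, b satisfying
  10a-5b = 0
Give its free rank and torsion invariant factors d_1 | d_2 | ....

rank_ℚ(R)=1; free=2−1=1
SNF(R) diag = [5] → torsion [5]

Answer: M ≅ ℤ^1 ⊕ ℤ/5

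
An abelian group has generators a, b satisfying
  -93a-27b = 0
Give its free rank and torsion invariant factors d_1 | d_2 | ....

Answer: M ≅ ℤ^1 ⊕ ℤ/3

Derivation:
rank_ℚ(R)=1; free=2−1=1
SNF(R) diag = [3] → torsion [3]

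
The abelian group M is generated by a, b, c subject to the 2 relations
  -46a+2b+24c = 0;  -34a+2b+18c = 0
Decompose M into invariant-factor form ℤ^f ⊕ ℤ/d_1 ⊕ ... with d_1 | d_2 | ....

rank_ℚ(R)=2; free=3−2=1
SNF(R) diag = [2, 6] → torsion [2, 6]

Answer: M ≅ ℤ^1 ⊕ ℤ/2 ⊕ ℤ/6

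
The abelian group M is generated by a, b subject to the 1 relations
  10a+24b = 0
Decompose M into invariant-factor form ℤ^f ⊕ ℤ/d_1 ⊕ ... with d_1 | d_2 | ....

Answer: M ≅ ℤ^1 ⊕ ℤ/2

Derivation:
rank_ℚ(R)=1; free=2−1=1
SNF(R) diag = [2] → torsion [2]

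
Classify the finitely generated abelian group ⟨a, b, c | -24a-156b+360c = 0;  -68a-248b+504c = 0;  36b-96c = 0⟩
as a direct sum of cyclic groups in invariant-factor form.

rank_ℚ(R)=3; free=3−3=0
SNF(R) diag = [4, 12, 24] → torsion [4, 12, 24]

Answer: M ≅ ℤ/4 ⊕ ℤ/12 ⊕ ℤ/24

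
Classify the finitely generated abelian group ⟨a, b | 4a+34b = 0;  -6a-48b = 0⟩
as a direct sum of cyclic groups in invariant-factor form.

rank_ℚ(R)=2; free=2−2=0
SNF(R) diag = [2, 6] → torsion [2, 6]

Answer: M ≅ ℤ/2 ⊕ ℤ/6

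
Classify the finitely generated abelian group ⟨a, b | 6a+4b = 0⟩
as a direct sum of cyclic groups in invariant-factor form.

rank_ℚ(R)=1; free=2−1=1
SNF(R) diag = [2] → torsion [2]

Answer: M ≅ ℤ^1 ⊕ ℤ/2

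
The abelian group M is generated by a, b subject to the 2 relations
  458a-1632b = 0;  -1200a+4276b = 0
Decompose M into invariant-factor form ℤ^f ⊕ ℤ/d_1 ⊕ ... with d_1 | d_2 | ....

rank_ℚ(R)=2; free=2−2=0
SNF(R) diag = [2, 4] → torsion [2, 4]

Answer: M ≅ ℤ/2 ⊕ ℤ/4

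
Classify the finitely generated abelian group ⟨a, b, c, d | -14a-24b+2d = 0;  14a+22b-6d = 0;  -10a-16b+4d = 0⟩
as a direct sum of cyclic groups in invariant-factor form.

Answer: M ≅ ℤ^1 ⊕ ℤ/2 ⊕ ℤ/2 ⊕ ℤ/2

Derivation:
rank_ℚ(R)=3; free=4−3=1
SNF(R) diag = [2, 2, 2] → torsion [2, 2, 2]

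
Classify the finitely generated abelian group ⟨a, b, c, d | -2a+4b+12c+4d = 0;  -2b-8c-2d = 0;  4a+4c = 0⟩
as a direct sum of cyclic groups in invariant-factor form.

rank_ℚ(R)=3; free=4−3=1
SNF(R) diag = [2, 2, 4] → torsion [2, 2, 4]

Answer: M ≅ ℤ^1 ⊕ ℤ/2 ⊕ ℤ/2 ⊕ ℤ/4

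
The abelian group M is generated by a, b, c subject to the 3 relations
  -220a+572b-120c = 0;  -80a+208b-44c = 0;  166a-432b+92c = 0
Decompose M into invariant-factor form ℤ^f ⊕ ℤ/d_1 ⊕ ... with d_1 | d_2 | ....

rank_ℚ(R)=3; free=3−3=0
SNF(R) diag = [2, 4, 4] → torsion [2, 4, 4]

Answer: M ≅ ℤ/2 ⊕ ℤ/4 ⊕ ℤ/4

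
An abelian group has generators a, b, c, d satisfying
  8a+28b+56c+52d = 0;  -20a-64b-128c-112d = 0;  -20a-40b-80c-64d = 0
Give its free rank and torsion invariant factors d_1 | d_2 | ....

rank_ℚ(R)=3; free=4−3=1
SNF(R) diag = [4, 12, 24] → torsion [4, 12, 24]

Answer: M ≅ ℤ^1 ⊕ ℤ/4 ⊕ ℤ/12 ⊕ ℤ/24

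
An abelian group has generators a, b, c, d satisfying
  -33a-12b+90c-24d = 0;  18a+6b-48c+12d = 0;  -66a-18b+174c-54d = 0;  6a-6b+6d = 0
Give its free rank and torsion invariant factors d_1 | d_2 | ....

rank_ℚ(R)=4; free=4−4=0
SNF(R) diag = [3, 6, 6, 18] → torsion [3, 6, 6, 18]

Answer: M ≅ ℤ/3 ⊕ ℤ/6 ⊕ ℤ/6 ⊕ ℤ/18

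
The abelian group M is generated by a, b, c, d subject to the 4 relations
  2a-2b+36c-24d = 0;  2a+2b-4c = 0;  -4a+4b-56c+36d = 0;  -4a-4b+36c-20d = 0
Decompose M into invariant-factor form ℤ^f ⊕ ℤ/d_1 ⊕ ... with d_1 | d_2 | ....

rank_ℚ(R)=4; free=4−4=0
SNF(R) diag = [2, 4, 4, 4] → torsion [2, 4, 4, 4]

Answer: M ≅ ℤ/2 ⊕ ℤ/4 ⊕ ℤ/4 ⊕ ℤ/4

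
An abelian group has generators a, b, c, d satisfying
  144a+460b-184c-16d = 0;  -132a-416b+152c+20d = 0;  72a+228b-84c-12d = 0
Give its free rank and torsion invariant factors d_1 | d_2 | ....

rank_ℚ(R)=3; free=4−3=1
SNF(R) diag = [4, 12, 36] → torsion [4, 12, 36]

Answer: M ≅ ℤ^1 ⊕ ℤ/4 ⊕ ℤ/12 ⊕ ℤ/36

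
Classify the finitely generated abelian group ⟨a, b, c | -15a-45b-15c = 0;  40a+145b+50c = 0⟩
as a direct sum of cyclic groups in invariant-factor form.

rank_ℚ(R)=2; free=3−2=1
SNF(R) diag = [5, 15] → torsion [5, 15]

Answer: M ≅ ℤ^1 ⊕ ℤ/5 ⊕ ℤ/15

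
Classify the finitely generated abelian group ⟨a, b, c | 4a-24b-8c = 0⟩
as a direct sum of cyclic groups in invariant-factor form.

Answer: M ≅ ℤ^2 ⊕ ℤ/4

Derivation:
rank_ℚ(R)=1; free=3−1=2
SNF(R) diag = [4] → torsion [4]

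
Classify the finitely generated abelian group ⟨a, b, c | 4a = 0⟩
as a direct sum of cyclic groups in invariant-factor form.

rank_ℚ(R)=1; free=3−1=2
SNF(R) diag = [4] → torsion [4]

Answer: M ≅ ℤ^2 ⊕ ℤ/4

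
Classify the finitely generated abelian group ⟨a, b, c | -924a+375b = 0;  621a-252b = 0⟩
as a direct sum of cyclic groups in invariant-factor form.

rank_ℚ(R)=2; free=3−2=1
SNF(R) diag = [3, 9] → torsion [3, 9]

Answer: M ≅ ℤ^1 ⊕ ℤ/3 ⊕ ℤ/9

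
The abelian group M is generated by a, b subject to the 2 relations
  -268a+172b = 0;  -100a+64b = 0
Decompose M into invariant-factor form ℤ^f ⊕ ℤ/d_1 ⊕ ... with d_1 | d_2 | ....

Answer: M ≅ ℤ/4 ⊕ ℤ/12

Derivation:
rank_ℚ(R)=2; free=2−2=0
SNF(R) diag = [4, 12] → torsion [4, 12]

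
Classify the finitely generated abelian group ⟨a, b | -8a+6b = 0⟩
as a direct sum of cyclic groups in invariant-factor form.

Answer: M ≅ ℤ^1 ⊕ ℤ/2

Derivation:
rank_ℚ(R)=1; free=2−1=1
SNF(R) diag = [2] → torsion [2]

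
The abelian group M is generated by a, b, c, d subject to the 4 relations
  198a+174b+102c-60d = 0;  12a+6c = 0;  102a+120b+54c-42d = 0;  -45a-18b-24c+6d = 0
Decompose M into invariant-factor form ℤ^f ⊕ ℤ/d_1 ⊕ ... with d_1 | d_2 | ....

Answer: M ≅ ℤ/3 ⊕ ℤ/6 ⊕ ℤ/6 ⊕ ℤ/18

Derivation:
rank_ℚ(R)=4; free=4−4=0
SNF(R) diag = [3, 6, 6, 18] → torsion [3, 6, 6, 18]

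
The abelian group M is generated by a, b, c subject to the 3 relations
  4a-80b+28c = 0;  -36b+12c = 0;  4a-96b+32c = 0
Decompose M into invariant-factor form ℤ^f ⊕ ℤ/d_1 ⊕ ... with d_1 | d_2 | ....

Answer: M ≅ ℤ/4 ⊕ ℤ/4 ⊕ ℤ/12

Derivation:
rank_ℚ(R)=3; free=3−3=0
SNF(R) diag = [4, 4, 12] → torsion [4, 4, 12]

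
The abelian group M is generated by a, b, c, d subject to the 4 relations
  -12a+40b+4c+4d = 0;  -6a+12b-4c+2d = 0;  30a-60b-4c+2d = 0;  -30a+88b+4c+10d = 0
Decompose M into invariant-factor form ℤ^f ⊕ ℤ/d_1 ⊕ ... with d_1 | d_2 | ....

Answer: M ≅ ℤ/2 ⊕ ℤ/4 ⊕ ℤ/12 ⊕ ℤ/36

Derivation:
rank_ℚ(R)=4; free=4−4=0
SNF(R) diag = [2, 4, 12, 36] → torsion [2, 4, 12, 36]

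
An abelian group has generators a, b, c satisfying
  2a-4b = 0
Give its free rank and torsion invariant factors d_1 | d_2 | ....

Answer: M ≅ ℤ^2 ⊕ ℤ/2

Derivation:
rank_ℚ(R)=1; free=3−1=2
SNF(R) diag = [2] → torsion [2]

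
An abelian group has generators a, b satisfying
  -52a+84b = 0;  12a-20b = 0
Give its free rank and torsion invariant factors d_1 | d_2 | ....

rank_ℚ(R)=2; free=2−2=0
SNF(R) diag = [4, 8] → torsion [4, 8]

Answer: M ≅ ℤ/4 ⊕ ℤ/8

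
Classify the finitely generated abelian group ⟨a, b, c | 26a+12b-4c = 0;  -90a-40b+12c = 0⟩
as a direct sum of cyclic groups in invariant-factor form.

rank_ℚ(R)=2; free=3−2=1
SNF(R) diag = [2, 4] → torsion [2, 4]

Answer: M ≅ ℤ^1 ⊕ ℤ/2 ⊕ ℤ/4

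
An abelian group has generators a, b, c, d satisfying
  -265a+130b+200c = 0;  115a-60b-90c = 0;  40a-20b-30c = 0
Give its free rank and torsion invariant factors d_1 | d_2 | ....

Answer: M ≅ ℤ^1 ⊕ ℤ/5 ⊕ ℤ/10 ⊕ ℤ/10

Derivation:
rank_ℚ(R)=3; free=4−3=1
SNF(R) diag = [5, 10, 10] → torsion [5, 10, 10]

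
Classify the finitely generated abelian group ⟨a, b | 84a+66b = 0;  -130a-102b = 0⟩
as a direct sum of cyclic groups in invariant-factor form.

Answer: M ≅ ℤ/2 ⊕ ℤ/6

Derivation:
rank_ℚ(R)=2; free=2−2=0
SNF(R) diag = [2, 6] → torsion [2, 6]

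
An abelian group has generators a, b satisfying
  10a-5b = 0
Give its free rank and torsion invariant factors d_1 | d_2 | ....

Answer: M ≅ ℤ^1 ⊕ ℤ/5

Derivation:
rank_ℚ(R)=1; free=2−1=1
SNF(R) diag = [5] → torsion [5]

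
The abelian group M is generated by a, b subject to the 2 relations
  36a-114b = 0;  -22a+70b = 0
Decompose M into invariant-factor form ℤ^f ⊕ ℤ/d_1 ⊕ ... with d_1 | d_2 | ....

rank_ℚ(R)=2; free=2−2=0
SNF(R) diag = [2, 6] → torsion [2, 6]

Answer: M ≅ ℤ/2 ⊕ ℤ/6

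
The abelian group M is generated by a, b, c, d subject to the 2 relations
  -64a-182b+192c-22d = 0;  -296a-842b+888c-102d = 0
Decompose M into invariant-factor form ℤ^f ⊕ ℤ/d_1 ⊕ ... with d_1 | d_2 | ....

rank_ℚ(R)=2; free=4−2=2
SNF(R) diag = [2, 4] → torsion [2, 4]

Answer: M ≅ ℤ^2 ⊕ ℤ/2 ⊕ ℤ/4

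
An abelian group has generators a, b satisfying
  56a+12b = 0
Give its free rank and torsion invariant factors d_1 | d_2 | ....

Answer: M ≅ ℤ^1 ⊕ ℤ/4

Derivation:
rank_ℚ(R)=1; free=2−1=1
SNF(R) diag = [4] → torsion [4]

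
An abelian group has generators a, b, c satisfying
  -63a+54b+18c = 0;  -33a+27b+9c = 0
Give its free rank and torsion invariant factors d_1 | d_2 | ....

Answer: M ≅ ℤ^1 ⊕ ℤ/3 ⊕ ℤ/9

Derivation:
rank_ℚ(R)=2; free=3−2=1
SNF(R) diag = [3, 9] → torsion [3, 9]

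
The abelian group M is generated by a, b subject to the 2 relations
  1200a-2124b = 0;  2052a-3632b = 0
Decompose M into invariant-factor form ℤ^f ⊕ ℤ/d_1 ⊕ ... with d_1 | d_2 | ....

Answer: M ≅ ℤ/4 ⊕ ℤ/12

Derivation:
rank_ℚ(R)=2; free=2−2=0
SNF(R) diag = [4, 12] → torsion [4, 12]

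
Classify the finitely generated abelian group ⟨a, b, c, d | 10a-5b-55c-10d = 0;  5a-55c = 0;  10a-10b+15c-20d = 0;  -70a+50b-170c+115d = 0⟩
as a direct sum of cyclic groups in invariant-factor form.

rank_ℚ(R)=4; free=4−4=0
SNF(R) diag = [5, 5, 15, 15] → torsion [5, 5, 15, 15]

Answer: M ≅ ℤ/5 ⊕ ℤ/5 ⊕ ℤ/15 ⊕ ℤ/15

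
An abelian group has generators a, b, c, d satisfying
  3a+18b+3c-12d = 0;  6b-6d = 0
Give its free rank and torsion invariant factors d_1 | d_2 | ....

Answer: M ≅ ℤ^2 ⊕ ℤ/3 ⊕ ℤ/6

Derivation:
rank_ℚ(R)=2; free=4−2=2
SNF(R) diag = [3, 6] → torsion [3, 6]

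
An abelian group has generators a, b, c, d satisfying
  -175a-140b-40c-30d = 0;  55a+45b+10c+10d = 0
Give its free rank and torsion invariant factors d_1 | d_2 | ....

Answer: M ≅ ℤ^2 ⊕ ℤ/5 ⊕ ℤ/5

Derivation:
rank_ℚ(R)=2; free=4−2=2
SNF(R) diag = [5, 5] → torsion [5, 5]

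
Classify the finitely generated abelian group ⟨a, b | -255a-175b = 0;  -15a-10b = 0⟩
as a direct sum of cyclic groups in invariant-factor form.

rank_ℚ(R)=2; free=2−2=0
SNF(R) diag = [5, 15] → torsion [5, 15]

Answer: M ≅ ℤ/5 ⊕ ℤ/15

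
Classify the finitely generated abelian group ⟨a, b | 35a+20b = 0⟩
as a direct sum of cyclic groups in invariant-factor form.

rank_ℚ(R)=1; free=2−1=1
SNF(R) diag = [5] → torsion [5]

Answer: M ≅ ℤ^1 ⊕ ℤ/5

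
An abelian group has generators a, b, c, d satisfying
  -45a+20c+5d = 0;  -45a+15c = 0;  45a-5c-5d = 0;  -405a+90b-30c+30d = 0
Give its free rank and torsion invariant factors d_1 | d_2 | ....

rank_ℚ(R)=4; free=4−4=0
SNF(R) diag = [5, 15, 45, 90] → torsion [5, 15, 45, 90]

Answer: M ≅ ℤ/5 ⊕ ℤ/15 ⊕ ℤ/45 ⊕ ℤ/90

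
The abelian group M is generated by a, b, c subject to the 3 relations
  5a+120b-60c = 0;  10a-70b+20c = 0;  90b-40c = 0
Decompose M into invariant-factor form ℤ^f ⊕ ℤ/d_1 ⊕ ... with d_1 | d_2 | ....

rank_ℚ(R)=3; free=3−3=0
SNF(R) diag = [5, 10, 20] → torsion [5, 10, 20]

Answer: M ≅ ℤ/5 ⊕ ℤ/10 ⊕ ℤ/20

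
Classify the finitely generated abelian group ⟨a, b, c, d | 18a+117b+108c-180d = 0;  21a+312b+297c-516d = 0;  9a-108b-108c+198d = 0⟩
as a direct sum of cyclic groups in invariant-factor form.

Answer: M ≅ ℤ^1 ⊕ ℤ/3 ⊕ ℤ/9 ⊕ ℤ/27

Derivation:
rank_ℚ(R)=3; free=4−3=1
SNF(R) diag = [3, 9, 27] → torsion [3, 9, 27]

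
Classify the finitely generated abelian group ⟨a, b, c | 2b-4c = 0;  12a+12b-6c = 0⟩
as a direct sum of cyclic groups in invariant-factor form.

Answer: M ≅ ℤ^1 ⊕ ℤ/2 ⊕ ℤ/6

Derivation:
rank_ℚ(R)=2; free=3−2=1
SNF(R) diag = [2, 6] → torsion [2, 6]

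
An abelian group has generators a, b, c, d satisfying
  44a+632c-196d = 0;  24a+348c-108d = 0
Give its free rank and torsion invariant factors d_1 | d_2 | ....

Answer: M ≅ ℤ^2 ⊕ ℤ/4 ⊕ ℤ/12

Derivation:
rank_ℚ(R)=2; free=4−2=2
SNF(R) diag = [4, 12] → torsion [4, 12]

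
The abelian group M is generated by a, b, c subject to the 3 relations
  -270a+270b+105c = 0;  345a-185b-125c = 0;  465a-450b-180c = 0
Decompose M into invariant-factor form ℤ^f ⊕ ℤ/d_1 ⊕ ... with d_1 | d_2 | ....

rank_ℚ(R)=3; free=3−3=0
SNF(R) diag = [5, 15, 15] → torsion [5, 15, 15]

Answer: M ≅ ℤ/5 ⊕ ℤ/15 ⊕ ℤ/15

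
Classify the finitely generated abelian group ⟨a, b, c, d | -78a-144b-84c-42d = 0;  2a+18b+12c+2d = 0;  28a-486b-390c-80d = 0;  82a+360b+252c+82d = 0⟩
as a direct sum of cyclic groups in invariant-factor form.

rank_ℚ(R)=4; free=4−4=0
SNF(R) diag = [2, 6, 18, 36] → torsion [2, 6, 18, 36]

Answer: M ≅ ℤ/2 ⊕ ℤ/6 ⊕ ℤ/18 ⊕ ℤ/36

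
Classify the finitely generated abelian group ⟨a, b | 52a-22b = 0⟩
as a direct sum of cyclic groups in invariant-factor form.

rank_ℚ(R)=1; free=2−1=1
SNF(R) diag = [2] → torsion [2]

Answer: M ≅ ℤ^1 ⊕ ℤ/2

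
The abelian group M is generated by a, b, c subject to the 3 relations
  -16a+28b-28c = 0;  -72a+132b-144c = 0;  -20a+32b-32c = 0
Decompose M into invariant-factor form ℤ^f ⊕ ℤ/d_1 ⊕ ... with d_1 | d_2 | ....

Answer: M ≅ ℤ/4 ⊕ ℤ/12 ⊕ ℤ/12

Derivation:
rank_ℚ(R)=3; free=3−3=0
SNF(R) diag = [4, 12, 12] → torsion [4, 12, 12]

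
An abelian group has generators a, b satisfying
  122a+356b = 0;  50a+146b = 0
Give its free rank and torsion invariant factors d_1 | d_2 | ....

rank_ℚ(R)=2; free=2−2=0
SNF(R) diag = [2, 6] → torsion [2, 6]

Answer: M ≅ ℤ/2 ⊕ ℤ/6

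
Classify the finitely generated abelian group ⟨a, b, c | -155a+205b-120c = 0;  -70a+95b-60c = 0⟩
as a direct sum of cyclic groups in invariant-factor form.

Answer: M ≅ ℤ^1 ⊕ ℤ/5 ⊕ ℤ/15

Derivation:
rank_ℚ(R)=2; free=3−2=1
SNF(R) diag = [5, 15] → torsion [5, 15]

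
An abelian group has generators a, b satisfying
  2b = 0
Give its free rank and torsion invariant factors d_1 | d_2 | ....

rank_ℚ(R)=1; free=2−1=1
SNF(R) diag = [2] → torsion [2]

Answer: M ≅ ℤ^1 ⊕ ℤ/2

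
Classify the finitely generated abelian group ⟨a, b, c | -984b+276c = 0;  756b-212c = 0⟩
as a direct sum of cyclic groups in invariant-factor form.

rank_ℚ(R)=2; free=3−2=1
SNF(R) diag = [4, 12] → torsion [4, 12]

Answer: M ≅ ℤ^1 ⊕ ℤ/4 ⊕ ℤ/12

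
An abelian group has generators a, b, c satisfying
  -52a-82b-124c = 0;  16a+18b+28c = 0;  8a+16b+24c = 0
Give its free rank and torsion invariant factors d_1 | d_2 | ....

rank_ℚ(R)=3; free=3−3=0
SNF(R) diag = [2, 4, 8] → torsion [2, 4, 8]

Answer: M ≅ ℤ/2 ⊕ ℤ/4 ⊕ ℤ/8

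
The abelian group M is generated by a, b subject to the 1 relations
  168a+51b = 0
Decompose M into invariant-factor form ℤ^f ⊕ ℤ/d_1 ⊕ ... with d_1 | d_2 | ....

Answer: M ≅ ℤ^1 ⊕ ℤ/3

Derivation:
rank_ℚ(R)=1; free=2−1=1
SNF(R) diag = [3] → torsion [3]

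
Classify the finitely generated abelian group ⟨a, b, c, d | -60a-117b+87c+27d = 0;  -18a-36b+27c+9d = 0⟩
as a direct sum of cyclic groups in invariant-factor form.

Answer: M ≅ ℤ^2 ⊕ ℤ/3 ⊕ ℤ/9

Derivation:
rank_ℚ(R)=2; free=4−2=2
SNF(R) diag = [3, 9] → torsion [3, 9]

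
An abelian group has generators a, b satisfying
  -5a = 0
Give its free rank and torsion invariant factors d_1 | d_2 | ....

rank_ℚ(R)=1; free=2−1=1
SNF(R) diag = [5] → torsion [5]

Answer: M ≅ ℤ^1 ⊕ ℤ/5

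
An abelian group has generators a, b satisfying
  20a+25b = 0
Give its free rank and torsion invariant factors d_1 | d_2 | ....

rank_ℚ(R)=1; free=2−1=1
SNF(R) diag = [5] → torsion [5]

Answer: M ≅ ℤ^1 ⊕ ℤ/5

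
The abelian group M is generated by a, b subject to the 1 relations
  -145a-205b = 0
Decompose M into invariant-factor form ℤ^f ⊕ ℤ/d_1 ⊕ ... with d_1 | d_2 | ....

Answer: M ≅ ℤ^1 ⊕ ℤ/5

Derivation:
rank_ℚ(R)=1; free=2−1=1
SNF(R) diag = [5] → torsion [5]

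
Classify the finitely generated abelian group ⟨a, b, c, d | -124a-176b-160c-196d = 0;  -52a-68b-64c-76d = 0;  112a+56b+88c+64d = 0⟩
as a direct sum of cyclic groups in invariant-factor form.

Answer: M ≅ ℤ^1 ⊕ ℤ/4 ⊕ ℤ/12 ⊕ ℤ/24

Derivation:
rank_ℚ(R)=3; free=4−3=1
SNF(R) diag = [4, 12, 24] → torsion [4, 12, 24]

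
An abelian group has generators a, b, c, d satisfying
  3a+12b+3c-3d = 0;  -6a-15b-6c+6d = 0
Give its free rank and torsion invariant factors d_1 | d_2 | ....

Answer: M ≅ ℤ^2 ⊕ ℤ/3 ⊕ ℤ/9

Derivation:
rank_ℚ(R)=2; free=4−2=2
SNF(R) diag = [3, 9] → torsion [3, 9]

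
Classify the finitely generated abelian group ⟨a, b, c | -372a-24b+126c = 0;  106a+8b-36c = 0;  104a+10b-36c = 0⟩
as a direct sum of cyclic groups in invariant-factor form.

rank_ℚ(R)=3; free=3−3=0
SNF(R) diag = [2, 6, 18] → torsion [2, 6, 18]

Answer: M ≅ ℤ/2 ⊕ ℤ/6 ⊕ ℤ/18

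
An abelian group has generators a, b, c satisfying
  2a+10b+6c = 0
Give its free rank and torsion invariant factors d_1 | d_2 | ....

Answer: M ≅ ℤ^2 ⊕ ℤ/2

Derivation:
rank_ℚ(R)=1; free=3−1=2
SNF(R) diag = [2] → torsion [2]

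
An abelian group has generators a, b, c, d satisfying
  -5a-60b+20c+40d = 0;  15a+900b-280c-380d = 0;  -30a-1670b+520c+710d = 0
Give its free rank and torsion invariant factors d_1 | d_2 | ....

Answer: M ≅ ℤ^1 ⊕ ℤ/5 ⊕ ℤ/10 ⊕ ℤ/20

Derivation:
rank_ℚ(R)=3; free=4−3=1
SNF(R) diag = [5, 10, 20] → torsion [5, 10, 20]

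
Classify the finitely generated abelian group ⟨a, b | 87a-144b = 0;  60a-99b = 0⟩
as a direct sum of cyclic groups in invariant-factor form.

rank_ℚ(R)=2; free=2−2=0
SNF(R) diag = [3, 9] → torsion [3, 9]

Answer: M ≅ ℤ/3 ⊕ ℤ/9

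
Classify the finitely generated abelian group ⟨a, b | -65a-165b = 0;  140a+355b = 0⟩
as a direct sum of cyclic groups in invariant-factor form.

rank_ℚ(R)=2; free=2−2=0
SNF(R) diag = [5, 5] → torsion [5, 5]

Answer: M ≅ ℤ/5 ⊕ ℤ/5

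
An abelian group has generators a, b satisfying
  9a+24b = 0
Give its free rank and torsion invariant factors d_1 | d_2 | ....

rank_ℚ(R)=1; free=2−1=1
SNF(R) diag = [3] → torsion [3]

Answer: M ≅ ℤ^1 ⊕ ℤ/3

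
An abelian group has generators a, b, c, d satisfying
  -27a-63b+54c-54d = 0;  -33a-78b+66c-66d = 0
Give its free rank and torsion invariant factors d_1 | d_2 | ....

rank_ℚ(R)=2; free=4−2=2
SNF(R) diag = [3, 9] → torsion [3, 9]

Answer: M ≅ ℤ^2 ⊕ ℤ/3 ⊕ ℤ/9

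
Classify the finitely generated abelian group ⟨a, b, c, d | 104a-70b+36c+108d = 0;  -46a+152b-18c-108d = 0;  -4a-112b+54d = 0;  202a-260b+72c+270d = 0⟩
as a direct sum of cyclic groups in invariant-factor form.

Answer: M ≅ ℤ/2 ⊕ ℤ/6 ⊕ ℤ/18 ⊕ ℤ/54

Derivation:
rank_ℚ(R)=4; free=4−4=0
SNF(R) diag = [2, 6, 18, 54] → torsion [2, 6, 18, 54]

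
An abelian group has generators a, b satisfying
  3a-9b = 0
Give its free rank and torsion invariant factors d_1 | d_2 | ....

Answer: M ≅ ℤ^1 ⊕ ℤ/3

Derivation:
rank_ℚ(R)=1; free=2−1=1
SNF(R) diag = [3] → torsion [3]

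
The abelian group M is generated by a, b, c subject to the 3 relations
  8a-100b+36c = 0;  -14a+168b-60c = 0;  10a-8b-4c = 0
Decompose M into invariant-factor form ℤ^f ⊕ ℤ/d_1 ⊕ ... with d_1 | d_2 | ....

Answer: M ≅ ℤ/2 ⊕ ℤ/4 ⊕ ℤ/8

Derivation:
rank_ℚ(R)=3; free=3−3=0
SNF(R) diag = [2, 4, 8] → torsion [2, 4, 8]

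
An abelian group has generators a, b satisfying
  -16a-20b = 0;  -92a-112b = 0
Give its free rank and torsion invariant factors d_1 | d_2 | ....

Answer: M ≅ ℤ/4 ⊕ ℤ/12

Derivation:
rank_ℚ(R)=2; free=2−2=0
SNF(R) diag = [4, 12] → torsion [4, 12]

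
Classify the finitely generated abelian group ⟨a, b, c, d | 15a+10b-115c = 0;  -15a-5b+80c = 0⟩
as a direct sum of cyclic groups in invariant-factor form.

rank_ℚ(R)=2; free=4−2=2
SNF(R) diag = [5, 15] → torsion [5, 15]

Answer: M ≅ ℤ^2 ⊕ ℤ/5 ⊕ ℤ/15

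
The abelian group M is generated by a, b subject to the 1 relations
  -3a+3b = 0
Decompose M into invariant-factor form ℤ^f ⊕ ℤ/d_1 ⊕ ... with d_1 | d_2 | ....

Answer: M ≅ ℤ^1 ⊕ ℤ/3

Derivation:
rank_ℚ(R)=1; free=2−1=1
SNF(R) diag = [3] → torsion [3]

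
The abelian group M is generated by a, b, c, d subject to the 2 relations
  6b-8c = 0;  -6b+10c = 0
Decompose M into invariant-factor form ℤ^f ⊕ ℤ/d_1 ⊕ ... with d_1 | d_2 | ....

rank_ℚ(R)=2; free=4−2=2
SNF(R) diag = [2, 6] → torsion [2, 6]

Answer: M ≅ ℤ^2 ⊕ ℤ/2 ⊕ ℤ/6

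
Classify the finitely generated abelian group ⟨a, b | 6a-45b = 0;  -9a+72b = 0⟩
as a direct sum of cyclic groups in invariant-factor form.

rank_ℚ(R)=2; free=2−2=0
SNF(R) diag = [3, 9] → torsion [3, 9]

Answer: M ≅ ℤ/3 ⊕ ℤ/9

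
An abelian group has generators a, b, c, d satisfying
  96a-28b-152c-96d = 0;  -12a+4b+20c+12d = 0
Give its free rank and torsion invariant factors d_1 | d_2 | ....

rank_ℚ(R)=2; free=4−2=2
SNF(R) diag = [4, 12] → torsion [4, 12]

Answer: M ≅ ℤ^2 ⊕ ℤ/4 ⊕ ℤ/12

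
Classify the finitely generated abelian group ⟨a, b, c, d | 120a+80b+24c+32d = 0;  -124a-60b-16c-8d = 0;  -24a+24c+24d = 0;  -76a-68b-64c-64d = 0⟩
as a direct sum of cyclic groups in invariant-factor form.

Answer: M ≅ ℤ/4 ⊕ ℤ/8 ⊕ ℤ/24 ⊕ ℤ/72

Derivation:
rank_ℚ(R)=4; free=4−4=0
SNF(R) diag = [4, 8, 24, 72] → torsion [4, 8, 24, 72]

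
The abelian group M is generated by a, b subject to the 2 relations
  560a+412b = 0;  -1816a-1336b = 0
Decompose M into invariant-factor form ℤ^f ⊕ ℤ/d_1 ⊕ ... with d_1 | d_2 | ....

rank_ℚ(R)=2; free=2−2=0
SNF(R) diag = [4, 8] → torsion [4, 8]

Answer: M ≅ ℤ/4 ⊕ ℤ/8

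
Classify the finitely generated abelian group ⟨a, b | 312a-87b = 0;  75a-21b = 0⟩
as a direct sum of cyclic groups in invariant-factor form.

Answer: M ≅ ℤ/3 ⊕ ℤ/9

Derivation:
rank_ℚ(R)=2; free=2−2=0
SNF(R) diag = [3, 9] → torsion [3, 9]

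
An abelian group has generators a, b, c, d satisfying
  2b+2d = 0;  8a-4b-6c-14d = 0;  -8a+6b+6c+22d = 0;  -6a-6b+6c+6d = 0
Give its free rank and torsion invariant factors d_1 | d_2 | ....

rank_ℚ(R)=4; free=4−4=0
SNF(R) diag = [2, 2, 6, 6] → torsion [2, 2, 6, 6]

Answer: M ≅ ℤ/2 ⊕ ℤ/2 ⊕ ℤ/6 ⊕ ℤ/6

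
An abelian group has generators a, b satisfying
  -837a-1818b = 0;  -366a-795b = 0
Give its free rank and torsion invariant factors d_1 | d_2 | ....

Answer: M ≅ ℤ/3 ⊕ ℤ/9

Derivation:
rank_ℚ(R)=2; free=2−2=0
SNF(R) diag = [3, 9] → torsion [3, 9]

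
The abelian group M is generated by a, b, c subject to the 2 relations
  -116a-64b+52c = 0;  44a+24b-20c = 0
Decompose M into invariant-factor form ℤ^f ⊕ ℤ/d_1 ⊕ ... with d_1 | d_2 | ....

rank_ℚ(R)=2; free=3−2=1
SNF(R) diag = [4, 8] → torsion [4, 8]

Answer: M ≅ ℤ^1 ⊕ ℤ/4 ⊕ ℤ/8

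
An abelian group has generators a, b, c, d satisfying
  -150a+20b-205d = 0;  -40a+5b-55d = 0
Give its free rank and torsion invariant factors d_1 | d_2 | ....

Answer: M ≅ ℤ^2 ⊕ ℤ/5 ⊕ ℤ/5

Derivation:
rank_ℚ(R)=2; free=4−2=2
SNF(R) diag = [5, 5] → torsion [5, 5]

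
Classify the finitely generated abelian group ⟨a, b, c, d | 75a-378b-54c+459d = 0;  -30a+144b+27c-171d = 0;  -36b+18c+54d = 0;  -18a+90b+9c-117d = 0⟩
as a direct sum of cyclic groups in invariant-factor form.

Answer: M ≅ ℤ/3 ⊕ ℤ/9 ⊕ ℤ/18 ⊕ ℤ/36

Derivation:
rank_ℚ(R)=4; free=4−4=0
SNF(R) diag = [3, 9, 18, 36] → torsion [3, 9, 18, 36]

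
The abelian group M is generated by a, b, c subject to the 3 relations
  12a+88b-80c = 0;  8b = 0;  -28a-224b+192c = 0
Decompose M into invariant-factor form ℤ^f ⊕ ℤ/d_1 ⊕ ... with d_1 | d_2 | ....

rank_ℚ(R)=3; free=3−3=0
SNF(R) diag = [4, 8, 16] → torsion [4, 8, 16]

Answer: M ≅ ℤ/4 ⊕ ℤ/8 ⊕ ℤ/16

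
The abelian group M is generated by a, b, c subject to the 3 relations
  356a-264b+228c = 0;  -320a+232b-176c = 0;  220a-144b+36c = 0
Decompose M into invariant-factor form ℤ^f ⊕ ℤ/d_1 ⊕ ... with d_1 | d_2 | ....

Answer: M ≅ ℤ/4 ⊕ ℤ/8 ⊕ ℤ/24

Derivation:
rank_ℚ(R)=3; free=3−3=0
SNF(R) diag = [4, 8, 24] → torsion [4, 8, 24]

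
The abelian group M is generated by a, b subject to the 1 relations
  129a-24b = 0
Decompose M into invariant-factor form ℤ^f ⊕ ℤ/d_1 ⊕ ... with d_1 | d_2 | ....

Answer: M ≅ ℤ^1 ⊕ ℤ/3

Derivation:
rank_ℚ(R)=1; free=2−1=1
SNF(R) diag = [3] → torsion [3]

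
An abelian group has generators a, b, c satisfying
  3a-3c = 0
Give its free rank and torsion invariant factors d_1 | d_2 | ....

rank_ℚ(R)=1; free=3−1=2
SNF(R) diag = [3] → torsion [3]

Answer: M ≅ ℤ^2 ⊕ ℤ/3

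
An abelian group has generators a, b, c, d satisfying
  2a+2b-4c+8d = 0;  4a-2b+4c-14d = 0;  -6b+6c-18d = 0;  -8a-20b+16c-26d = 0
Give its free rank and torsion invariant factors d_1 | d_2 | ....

Answer: M ≅ ℤ/2 ⊕ ℤ/6 ⊕ ℤ/6 ⊕ ℤ/18

Derivation:
rank_ℚ(R)=4; free=4−4=0
SNF(R) diag = [2, 6, 6, 18] → torsion [2, 6, 6, 18]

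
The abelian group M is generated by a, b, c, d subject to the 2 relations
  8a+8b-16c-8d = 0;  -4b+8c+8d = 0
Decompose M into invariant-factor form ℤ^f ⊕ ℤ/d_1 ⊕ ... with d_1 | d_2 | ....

rank_ℚ(R)=2; free=4−2=2
SNF(R) diag = [4, 8] → torsion [4, 8]

Answer: M ≅ ℤ^2 ⊕ ℤ/4 ⊕ ℤ/8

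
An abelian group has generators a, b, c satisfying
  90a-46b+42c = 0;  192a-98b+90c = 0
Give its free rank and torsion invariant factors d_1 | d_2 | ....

Answer: M ≅ ℤ^1 ⊕ ℤ/2 ⊕ ℤ/6

Derivation:
rank_ℚ(R)=2; free=3−2=1
SNF(R) diag = [2, 6] → torsion [2, 6]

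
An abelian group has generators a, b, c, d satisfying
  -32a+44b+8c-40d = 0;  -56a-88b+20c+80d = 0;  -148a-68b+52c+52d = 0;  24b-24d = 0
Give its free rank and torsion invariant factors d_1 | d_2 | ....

Answer: M ≅ ℤ/4 ⊕ ℤ/12 ⊕ ℤ/12 ⊕ ℤ/24

Derivation:
rank_ℚ(R)=4; free=4−4=0
SNF(R) diag = [4, 12, 12, 24] → torsion [4, 12, 12, 24]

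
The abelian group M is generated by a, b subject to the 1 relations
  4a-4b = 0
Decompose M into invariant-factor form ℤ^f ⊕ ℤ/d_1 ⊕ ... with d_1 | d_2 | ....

Answer: M ≅ ℤ^1 ⊕ ℤ/4

Derivation:
rank_ℚ(R)=1; free=2−1=1
SNF(R) diag = [4] → torsion [4]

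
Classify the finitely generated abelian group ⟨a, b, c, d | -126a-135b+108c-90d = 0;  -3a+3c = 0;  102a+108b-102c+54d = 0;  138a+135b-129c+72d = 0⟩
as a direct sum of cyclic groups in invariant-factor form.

Answer: M ≅ ℤ/3 ⊕ ℤ/9 ⊕ ℤ/27 ⊕ ℤ/54

Derivation:
rank_ℚ(R)=4; free=4−4=0
SNF(R) diag = [3, 9, 27, 54] → torsion [3, 9, 27, 54]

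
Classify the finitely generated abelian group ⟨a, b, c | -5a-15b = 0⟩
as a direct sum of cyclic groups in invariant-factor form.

rank_ℚ(R)=1; free=3−1=2
SNF(R) diag = [5] → torsion [5]

Answer: M ≅ ℤ^2 ⊕ ℤ/5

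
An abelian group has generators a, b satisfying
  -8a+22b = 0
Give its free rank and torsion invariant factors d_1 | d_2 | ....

Answer: M ≅ ℤ^1 ⊕ ℤ/2

Derivation:
rank_ℚ(R)=1; free=2−1=1
SNF(R) diag = [2] → torsion [2]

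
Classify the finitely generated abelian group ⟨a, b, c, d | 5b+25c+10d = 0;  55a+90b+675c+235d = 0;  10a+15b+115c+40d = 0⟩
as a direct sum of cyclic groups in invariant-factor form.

Answer: M ≅ ℤ^1 ⊕ ℤ/5 ⊕ ℤ/5 ⊕ ℤ/10

Derivation:
rank_ℚ(R)=3; free=4−3=1
SNF(R) diag = [5, 5, 10] → torsion [5, 5, 10]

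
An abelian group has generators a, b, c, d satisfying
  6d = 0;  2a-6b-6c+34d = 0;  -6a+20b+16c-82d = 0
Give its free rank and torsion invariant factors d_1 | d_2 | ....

rank_ℚ(R)=3; free=4−3=1
SNF(R) diag = [2, 2, 6] → torsion [2, 2, 6]

Answer: M ≅ ℤ^1 ⊕ ℤ/2 ⊕ ℤ/2 ⊕ ℤ/6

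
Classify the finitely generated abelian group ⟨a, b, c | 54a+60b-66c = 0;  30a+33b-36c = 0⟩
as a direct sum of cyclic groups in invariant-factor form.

rank_ℚ(R)=2; free=3−2=1
SNF(R) diag = [3, 6] → torsion [3, 6]

Answer: M ≅ ℤ^1 ⊕ ℤ/3 ⊕ ℤ/6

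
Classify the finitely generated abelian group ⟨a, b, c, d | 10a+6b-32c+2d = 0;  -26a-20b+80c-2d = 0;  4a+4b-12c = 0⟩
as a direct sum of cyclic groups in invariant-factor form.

rank_ℚ(R)=3; free=4−3=1
SNF(R) diag = [2, 2, 4] → torsion [2, 2, 4]

Answer: M ≅ ℤ^1 ⊕ ℤ/2 ⊕ ℤ/2 ⊕ ℤ/4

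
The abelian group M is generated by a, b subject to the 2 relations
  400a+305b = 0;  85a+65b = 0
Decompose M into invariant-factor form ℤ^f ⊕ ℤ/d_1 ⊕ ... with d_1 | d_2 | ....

Answer: M ≅ ℤ/5 ⊕ ℤ/15

Derivation:
rank_ℚ(R)=2; free=2−2=0
SNF(R) diag = [5, 15] → torsion [5, 15]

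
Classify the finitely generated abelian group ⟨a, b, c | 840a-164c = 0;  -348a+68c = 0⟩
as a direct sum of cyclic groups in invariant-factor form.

Answer: M ≅ ℤ^1 ⊕ ℤ/4 ⊕ ℤ/12

Derivation:
rank_ℚ(R)=2; free=3−2=1
SNF(R) diag = [4, 12] → torsion [4, 12]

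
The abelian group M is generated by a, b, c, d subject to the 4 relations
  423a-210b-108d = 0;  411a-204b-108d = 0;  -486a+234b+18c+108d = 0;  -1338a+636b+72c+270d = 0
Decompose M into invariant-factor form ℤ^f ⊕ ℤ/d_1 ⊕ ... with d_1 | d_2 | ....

Answer: M ≅ ℤ/3 ⊕ ℤ/6 ⊕ ℤ/18 ⊕ ℤ/54

Derivation:
rank_ℚ(R)=4; free=4−4=0
SNF(R) diag = [3, 6, 18, 54] → torsion [3, 6, 18, 54]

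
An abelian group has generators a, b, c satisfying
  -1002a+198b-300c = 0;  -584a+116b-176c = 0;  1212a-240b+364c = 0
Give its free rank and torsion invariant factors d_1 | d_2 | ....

rank_ℚ(R)=3; free=3−3=0
SNF(R) diag = [2, 4, 12] → torsion [2, 4, 12]

Answer: M ≅ ℤ/2 ⊕ ℤ/4 ⊕ ℤ/12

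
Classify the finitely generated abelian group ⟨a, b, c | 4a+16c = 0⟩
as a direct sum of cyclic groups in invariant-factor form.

Answer: M ≅ ℤ^2 ⊕ ℤ/4

Derivation:
rank_ℚ(R)=1; free=3−1=2
SNF(R) diag = [4] → torsion [4]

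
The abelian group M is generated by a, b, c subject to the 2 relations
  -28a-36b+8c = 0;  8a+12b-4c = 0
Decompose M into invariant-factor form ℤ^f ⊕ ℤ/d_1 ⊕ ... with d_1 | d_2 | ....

rank_ℚ(R)=2; free=3−2=1
SNF(R) diag = [4, 12] → torsion [4, 12]

Answer: M ≅ ℤ^1 ⊕ ℤ/4 ⊕ ℤ/12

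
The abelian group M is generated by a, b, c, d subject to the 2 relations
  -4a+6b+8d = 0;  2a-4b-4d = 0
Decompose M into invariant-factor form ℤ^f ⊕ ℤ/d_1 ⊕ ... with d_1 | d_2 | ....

Answer: M ≅ ℤ^2 ⊕ ℤ/2 ⊕ ℤ/2

Derivation:
rank_ℚ(R)=2; free=4−2=2
SNF(R) diag = [2, 2] → torsion [2, 2]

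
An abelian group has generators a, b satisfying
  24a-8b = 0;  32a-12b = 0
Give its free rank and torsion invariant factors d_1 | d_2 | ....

Answer: M ≅ ℤ/4 ⊕ ℤ/8

Derivation:
rank_ℚ(R)=2; free=2−2=0
SNF(R) diag = [4, 8] → torsion [4, 8]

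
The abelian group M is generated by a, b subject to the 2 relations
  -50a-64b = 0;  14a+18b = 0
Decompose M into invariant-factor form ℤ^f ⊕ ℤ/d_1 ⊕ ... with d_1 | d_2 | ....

rank_ℚ(R)=2; free=2−2=0
SNF(R) diag = [2, 2] → torsion [2, 2]

Answer: M ≅ ℤ/2 ⊕ ℤ/2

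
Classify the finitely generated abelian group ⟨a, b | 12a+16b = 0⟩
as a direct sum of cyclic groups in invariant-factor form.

Answer: M ≅ ℤ^1 ⊕ ℤ/4

Derivation:
rank_ℚ(R)=1; free=2−1=1
SNF(R) diag = [4] → torsion [4]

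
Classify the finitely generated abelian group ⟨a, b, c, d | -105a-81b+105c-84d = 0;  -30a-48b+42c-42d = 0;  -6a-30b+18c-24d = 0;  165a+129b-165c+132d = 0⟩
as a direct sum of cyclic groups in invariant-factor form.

rank_ℚ(R)=4; free=4−4=0
SNF(R) diag = [3, 6, 12, 12] → torsion [3, 6, 12, 12]

Answer: M ≅ ℤ/3 ⊕ ℤ/6 ⊕ ℤ/12 ⊕ ℤ/12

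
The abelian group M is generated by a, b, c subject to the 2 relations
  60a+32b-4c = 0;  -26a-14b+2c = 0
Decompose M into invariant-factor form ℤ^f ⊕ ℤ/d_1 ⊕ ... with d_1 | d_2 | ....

rank_ℚ(R)=2; free=3−2=1
SNF(R) diag = [2, 4] → torsion [2, 4]

Answer: M ≅ ℤ^1 ⊕ ℤ/2 ⊕ ℤ/4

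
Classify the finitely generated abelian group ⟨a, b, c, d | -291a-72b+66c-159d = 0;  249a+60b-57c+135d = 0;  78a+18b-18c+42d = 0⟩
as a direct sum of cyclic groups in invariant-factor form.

Answer: M ≅ ℤ^1 ⊕ ℤ/3 ⊕ ℤ/3 ⊕ ℤ/6

Derivation:
rank_ℚ(R)=3; free=4−3=1
SNF(R) diag = [3, 3, 6] → torsion [3, 3, 6]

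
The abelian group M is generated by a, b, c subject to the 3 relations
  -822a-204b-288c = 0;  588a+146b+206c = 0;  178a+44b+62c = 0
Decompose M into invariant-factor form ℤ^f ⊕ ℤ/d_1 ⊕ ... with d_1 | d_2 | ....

Answer: M ≅ ℤ/2 ⊕ ℤ/2 ⊕ ℤ/6

Derivation:
rank_ℚ(R)=3; free=3−3=0
SNF(R) diag = [2, 2, 6] → torsion [2, 2, 6]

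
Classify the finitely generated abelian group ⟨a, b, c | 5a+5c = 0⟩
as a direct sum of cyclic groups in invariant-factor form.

Answer: M ≅ ℤ^2 ⊕ ℤ/5

Derivation:
rank_ℚ(R)=1; free=3−1=2
SNF(R) diag = [5] → torsion [5]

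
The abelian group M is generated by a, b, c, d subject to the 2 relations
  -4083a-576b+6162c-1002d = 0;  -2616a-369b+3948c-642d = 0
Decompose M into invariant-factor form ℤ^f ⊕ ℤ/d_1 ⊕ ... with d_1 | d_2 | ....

Answer: M ≅ ℤ^2 ⊕ ℤ/3 ⊕ ℤ/9

Derivation:
rank_ℚ(R)=2; free=4−2=2
SNF(R) diag = [3, 9] → torsion [3, 9]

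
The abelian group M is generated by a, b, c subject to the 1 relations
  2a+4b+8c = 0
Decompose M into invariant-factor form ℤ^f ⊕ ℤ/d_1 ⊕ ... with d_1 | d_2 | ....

Answer: M ≅ ℤ^2 ⊕ ℤ/2

Derivation:
rank_ℚ(R)=1; free=3−1=2
SNF(R) diag = [2] → torsion [2]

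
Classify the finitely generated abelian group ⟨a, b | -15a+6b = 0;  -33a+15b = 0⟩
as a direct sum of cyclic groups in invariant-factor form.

rank_ℚ(R)=2; free=2−2=0
SNF(R) diag = [3, 9] → torsion [3, 9]

Answer: M ≅ ℤ/3 ⊕ ℤ/9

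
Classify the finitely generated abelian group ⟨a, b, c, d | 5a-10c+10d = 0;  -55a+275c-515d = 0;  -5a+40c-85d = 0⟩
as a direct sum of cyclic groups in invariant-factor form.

rank_ℚ(R)=3; free=4−3=1
SNF(R) diag = [5, 15, 15] → torsion [5, 15, 15]

Answer: M ≅ ℤ^1 ⊕ ℤ/5 ⊕ ℤ/15 ⊕ ℤ/15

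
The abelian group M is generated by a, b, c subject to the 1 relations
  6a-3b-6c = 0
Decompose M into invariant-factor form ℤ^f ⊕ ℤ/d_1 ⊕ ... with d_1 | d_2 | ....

Answer: M ≅ ℤ^2 ⊕ ℤ/3

Derivation:
rank_ℚ(R)=1; free=3−1=2
SNF(R) diag = [3] → torsion [3]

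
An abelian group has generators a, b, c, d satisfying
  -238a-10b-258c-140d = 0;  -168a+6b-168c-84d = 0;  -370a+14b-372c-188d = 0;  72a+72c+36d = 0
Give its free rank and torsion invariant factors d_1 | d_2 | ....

rank_ℚ(R)=4; free=4−4=0
SNF(R) diag = [2, 6, 18, 36] → torsion [2, 6, 18, 36]

Answer: M ≅ ℤ/2 ⊕ ℤ/6 ⊕ ℤ/18 ⊕ ℤ/36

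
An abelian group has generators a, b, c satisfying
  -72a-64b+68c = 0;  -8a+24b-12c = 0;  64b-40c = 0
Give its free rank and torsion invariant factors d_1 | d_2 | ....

Answer: M ≅ ℤ/4 ⊕ ℤ/8 ⊕ ℤ/16

Derivation:
rank_ℚ(R)=3; free=3−3=0
SNF(R) diag = [4, 8, 16] → torsion [4, 8, 16]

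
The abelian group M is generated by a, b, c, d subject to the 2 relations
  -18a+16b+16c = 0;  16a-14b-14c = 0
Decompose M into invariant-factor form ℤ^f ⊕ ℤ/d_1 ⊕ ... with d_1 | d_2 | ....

rank_ℚ(R)=2; free=4−2=2
SNF(R) diag = [2, 2] → torsion [2, 2]

Answer: M ≅ ℤ^2 ⊕ ℤ/2 ⊕ ℤ/2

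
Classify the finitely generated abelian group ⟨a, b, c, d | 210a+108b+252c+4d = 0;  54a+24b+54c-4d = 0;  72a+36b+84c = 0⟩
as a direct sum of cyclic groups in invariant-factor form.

rank_ℚ(R)=3; free=4−3=1
SNF(R) diag = [2, 6, 12] → torsion [2, 6, 12]

Answer: M ≅ ℤ^1 ⊕ ℤ/2 ⊕ ℤ/6 ⊕ ℤ/12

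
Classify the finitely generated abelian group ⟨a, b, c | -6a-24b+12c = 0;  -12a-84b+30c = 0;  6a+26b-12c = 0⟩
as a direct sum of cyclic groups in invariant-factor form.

rank_ℚ(R)=3; free=3−3=0
SNF(R) diag = [2, 6, 6] → torsion [2, 6, 6]

Answer: M ≅ ℤ/2 ⊕ ℤ/6 ⊕ ℤ/6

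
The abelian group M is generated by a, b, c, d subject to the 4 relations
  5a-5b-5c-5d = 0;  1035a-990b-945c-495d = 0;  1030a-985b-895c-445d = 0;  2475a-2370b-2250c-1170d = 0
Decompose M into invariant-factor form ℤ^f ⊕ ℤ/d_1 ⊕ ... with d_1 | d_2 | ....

Answer: M ≅ ℤ/5 ⊕ ℤ/15 ⊕ ℤ/45 ⊕ ℤ/90

Derivation:
rank_ℚ(R)=4; free=4−4=0
SNF(R) diag = [5, 15, 45, 90] → torsion [5, 15, 45, 90]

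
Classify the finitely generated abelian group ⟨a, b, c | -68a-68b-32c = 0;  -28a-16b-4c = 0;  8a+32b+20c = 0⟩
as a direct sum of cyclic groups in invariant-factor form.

Answer: M ≅ ℤ/4 ⊕ ℤ/12 ⊕ ℤ/36

Derivation:
rank_ℚ(R)=3; free=3−3=0
SNF(R) diag = [4, 12, 36] → torsion [4, 12, 36]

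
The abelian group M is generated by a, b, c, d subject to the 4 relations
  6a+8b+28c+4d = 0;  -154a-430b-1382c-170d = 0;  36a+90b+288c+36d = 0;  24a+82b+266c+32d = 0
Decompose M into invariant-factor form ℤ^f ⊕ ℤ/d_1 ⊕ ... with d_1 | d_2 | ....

rank_ℚ(R)=4; free=4−4=0
SNF(R) diag = [2, 2, 6, 18] → torsion [2, 2, 6, 18]

Answer: M ≅ ℤ/2 ⊕ ℤ/2 ⊕ ℤ/6 ⊕ ℤ/18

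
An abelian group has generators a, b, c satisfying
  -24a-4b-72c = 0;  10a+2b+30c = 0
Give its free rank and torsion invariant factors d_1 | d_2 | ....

rank_ℚ(R)=2; free=3−2=1
SNF(R) diag = [2, 4] → torsion [2, 4]

Answer: M ≅ ℤ^1 ⊕ ℤ/2 ⊕ ℤ/4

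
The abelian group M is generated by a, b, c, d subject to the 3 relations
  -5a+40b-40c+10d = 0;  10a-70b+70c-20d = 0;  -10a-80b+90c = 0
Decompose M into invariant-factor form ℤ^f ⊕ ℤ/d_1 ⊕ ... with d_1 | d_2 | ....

Answer: M ≅ ℤ^1 ⊕ ℤ/5 ⊕ ℤ/10 ⊕ ℤ/10

Derivation:
rank_ℚ(R)=3; free=4−3=1
SNF(R) diag = [5, 10, 10] → torsion [5, 10, 10]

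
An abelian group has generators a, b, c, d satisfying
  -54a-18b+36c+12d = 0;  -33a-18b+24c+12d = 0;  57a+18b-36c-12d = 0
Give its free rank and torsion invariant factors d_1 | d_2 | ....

rank_ℚ(R)=3; free=4−3=1
SNF(R) diag = [3, 6, 12] → torsion [3, 6, 12]

Answer: M ≅ ℤ^1 ⊕ ℤ/3 ⊕ ℤ/6 ⊕ ℤ/12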